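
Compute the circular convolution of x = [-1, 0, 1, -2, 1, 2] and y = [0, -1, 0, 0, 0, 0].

(x ⊛ y)[n] = Σ(m=0 to 5) x[m] · y[(n-m) mod 6]

Computing each output sample:
(x ⊛ y)[0] = -2
(x ⊛ y)[1] = 1
(x ⊛ y)[2] = 0
(x ⊛ y)[3] = -1
(x ⊛ y)[4] = 2
(x ⊛ y)[5] = -1

x ⊛ y = [-2, 1, 0, -1, 2, -1]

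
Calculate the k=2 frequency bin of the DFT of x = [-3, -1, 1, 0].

X[2] = Σ(n=0 to 3) x[n] · ω_4^(2n) where ω_4 = e^(-2πi/4)
= (-3)·ω_4^0 + (-1)·ω_4^2 + (1)·ω_4^4 + (0)·ω_4^6

X[2] = -1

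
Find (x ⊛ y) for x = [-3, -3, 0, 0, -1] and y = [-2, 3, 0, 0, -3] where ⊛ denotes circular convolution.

(x ⊛ y)[n] = Σ(m=0 to 4) x[m] · y[(n-m) mod 5]

Computing each output sample:
(x ⊛ y)[0] = 12
(x ⊛ y)[1] = -3
(x ⊛ y)[2] = -9
(x ⊛ y)[3] = 3
(x ⊛ y)[4] = 11

x ⊛ y = [12, -3, -9, 3, 11]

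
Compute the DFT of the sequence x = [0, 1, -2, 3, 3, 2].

X[k] = Σ(n=0 to 5) x[n] · ω_6^(nk)
where ω_6 = e^(-2πi/6)

Computing each X[k]:
X[0] = 7
X[1] = -2.0000+5.1962i
X[2] = 1.0000-3.4641i
X[3] = -5
X[4] = 1.0000+3.4641i
X[5] = -2.0000-5.1962i

X = [7, -2.0000+5.1962i, 1.0000-3.4641i, -5, 1.0000+3.4641i, -2.0000-5.1962i]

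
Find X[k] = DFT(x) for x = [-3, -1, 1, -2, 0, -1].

X[k] = Σ(n=0 to 5) x[n] · ω_6^(nk)
where ω_6 = e^(-2πi/6)

Computing each X[k]:
X[0] = -6
X[1] = -2.5000-0.8660i
X[2] = -4.5000+0.8660i
X[3] = 2
X[4] = -4.5000-0.8660i
X[5] = -2.5000+0.8660i

X = [-6, -2.5000-0.8660i, -4.5000+0.8660i, 2, -4.5000-0.8660i, -2.5000+0.8660i]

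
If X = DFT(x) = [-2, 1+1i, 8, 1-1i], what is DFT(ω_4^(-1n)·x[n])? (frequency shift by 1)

Modulation property: DFT(ω_4^(-1n)·x[n]) = X[(k-1) mod 4], so circularly shift X by 1 positions.

X[k-1] = [1-1i, -2, 1+1i, 8]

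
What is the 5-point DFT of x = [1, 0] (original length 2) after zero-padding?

Original 2-point DFT: [1, 1]
Zero-padded 5-point DFT provides frequency interpolation.

DFT_5([x, 0, ...]) = [1, 1, 1, 1, 1]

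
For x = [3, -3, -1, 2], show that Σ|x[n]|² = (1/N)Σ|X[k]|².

Time domain:
Σ|x[n]|² = |3|² + |-3|² + |-1|² + |2|² = 23.0000

Frequency domain:
(1/4)Σ|X[k]|² = (1/4)(|1|² + |4+5i|² + |3|² + |4-5i|²) = (1/4)·92.0000 = 23.0000

Both sides agree, confirming Parseval's theorem.

Σ|x[n]|² = (1/N)Σ|X[k]|² = 23.0000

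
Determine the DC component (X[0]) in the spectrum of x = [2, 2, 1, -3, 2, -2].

X[0] = Σ(n=0 to 5) x[n] · ω_6^0 = Σ x[n]
= (2) + (2) + (1) + (-3) + (2) + (-2)

X[0] = 2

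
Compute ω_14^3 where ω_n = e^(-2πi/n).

ω_14^3 = e^(-2πi·3/14)
= cos(-2π·3/14) + i·sin(-2π·3/14)
= cos(-6π/14) + i·sin(-6π/14)

ω_14^3 = cos(-6π/14) + i·sin(-6π/14) = 0.2225-0.9749i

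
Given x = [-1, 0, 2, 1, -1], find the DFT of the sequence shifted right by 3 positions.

Time shift by 3: X_shifted[k] = ω_5^(3k) · X[k]
Shifted x = [2, 1, -1, -1, 0]

DFT(x[n-3]) = [1, 3.9271-0.9511i, 0.5729-0.5878i, 0.5729+0.5878i, 3.9271+0.9511i]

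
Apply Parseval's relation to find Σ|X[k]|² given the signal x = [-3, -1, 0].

Parseval: Σ|x[n]|² = (1/N)Σ|X[k]|², so Σ|X[k]|² = N·Σ|x[n]|² = 3·10.0000

Σ|X[k]|² = N·Σ|x[n]|² = 3·10.0000 = 30.0000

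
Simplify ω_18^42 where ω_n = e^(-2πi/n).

Since ω_18^18 = 1, powers reduce modulo 18.
42 mod 18 = 6
So ω_18^42 = ω_18^6 = e^(-2πi·6/18)

ω_18^42 = ω_18^6 = -0.5000-0.8660i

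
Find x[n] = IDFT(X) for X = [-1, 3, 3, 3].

x[n] = (1/4) Σ(k=0 to 3) X[k] · e^(2πikn/4)

Computing each x[n]:
x[0] = 2
x[1] = -1
x[2] = -1
x[3] = -1

x = [2, -1, -1, -1]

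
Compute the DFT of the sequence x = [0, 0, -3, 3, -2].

X[k] = Σ(n=0 to 4) x[n] · ω_5^(nk)
where ω_5 = e^(-2πi/5)

Computing each X[k]:
X[0] = -2
X[1] = -0.6180+1.6246i
X[2] = 1.6180-6.8819i
X[3] = 1.6180+6.8819i
X[4] = -0.6180-1.6246i

X = [-2, -0.6180+1.6246i, 1.6180-6.8819i, 1.6180+6.8819i, -0.6180-1.6246i]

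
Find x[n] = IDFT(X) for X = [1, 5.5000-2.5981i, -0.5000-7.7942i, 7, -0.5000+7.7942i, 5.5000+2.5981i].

x[n] = (1/6) Σ(k=0 to 5) X[k] · e^(2πikn/6)

Computing each x[n]:
x[0] = 3
x[1] = 3
x[2] = -1
x[3] = -3
x[4] = 2
x[5] = -3

x = [3, 3, -1, -3, 2, -3]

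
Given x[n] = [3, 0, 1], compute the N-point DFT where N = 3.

X[k] = Σ(n=0 to 2) x[n] · ω_3^(nk)
where ω_3 = e^(-2πi/3)

Computing each X[k]:
X[0] = 4
X[1] = 2.5000+0.8660i
X[2] = 2.5000-0.8660i

X = [4, 2.5000+0.8660i, 2.5000-0.8660i]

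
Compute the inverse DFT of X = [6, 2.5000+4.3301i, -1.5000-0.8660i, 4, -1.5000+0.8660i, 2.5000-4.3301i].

x[n] = (1/6) Σ(k=0 to 5) X[k] · e^(2πikn/6)

Computing each x[n]:
x[0] = 2
x[1] = 0
x[2] = 0
x[3] = -1
x[4] = 3
x[5] = 2

x = [2, 0, 0, -1, 3, 2]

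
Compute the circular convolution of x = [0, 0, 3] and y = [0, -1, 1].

(x ⊛ y)[n] = Σ(m=0 to 2) x[m] · y[(n-m) mod 3]

Computing each output sample:
(x ⊛ y)[0] = -3
(x ⊛ y)[1] = 3
(x ⊛ y)[2] = 0

x ⊛ y = [-3, 3, 0]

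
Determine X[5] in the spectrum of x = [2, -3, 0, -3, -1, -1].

X[5] = Σ(n=0 to 5) x[n] · ω_6^(5n) where ω_6 = e^(-2πi/6)
= (2)·ω_6^0 + (-3)·ω_6^5 + (0)·ω_6^10 + (-3)·ω_6^15 + (-1)·ω_6^20 + (-1)·ω_6^25

X[5] = 3.5000-0.8660i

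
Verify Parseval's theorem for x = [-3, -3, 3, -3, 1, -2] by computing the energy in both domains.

Time domain:
Σ|x[n]|² = |-3|² + |-3|² + |3|² + |-3|² + |1|² + |-2|² = 41.0000

Frequency domain:
(1/6)Σ|X[k]|² = (1/6)(|-7|² + |-4.5000-0.8660i|² + |-5.5000+2.5981i|² + |9|² + |-5.5000-2.5981i|² + |-4.5000+0.8660i|²) = (1/6)·246.0000 = 41.0000

Both sides agree, confirming Parseval's theorem.

Σ|x[n]|² = (1/N)Σ|X[k]|² = 41.0000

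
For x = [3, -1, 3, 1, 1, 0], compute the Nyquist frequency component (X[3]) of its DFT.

X[3] = Σ(n=0 to 5) x[n] · ω_6^(3n) where ω_6 = e^(-2πi/6)
= (3)·ω_6^0 + (-1)·ω_6^3 + (3)·ω_6^6 + (1)·ω_6^9 + (1)·ω_6^12 + (0)·ω_6^15

X[3] = 7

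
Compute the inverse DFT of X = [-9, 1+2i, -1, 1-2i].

x[n] = (1/4) Σ(k=0 to 3) X[k] · e^(2πikn/4)

Computing each x[n]:
x[0] = -2
x[1] = -3
x[2] = -3
x[3] = -1

x = [-2, -3, -3, -1]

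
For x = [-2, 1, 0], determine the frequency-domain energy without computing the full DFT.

Parseval: Σ|x[n]|² = (1/N)Σ|X[k]|², so Σ|X[k]|² = N·Σ|x[n]|² = 3·5.0000

Σ|X[k]|² = N·Σ|x[n]|² = 3·5.0000 = 15.0000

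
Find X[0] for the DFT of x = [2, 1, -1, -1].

X[0] = Σ(n=0 to 3) x[n] · ω_4^0 = Σ x[n]
= (2) + (1) + (-1) + (-1)

X[0] = 1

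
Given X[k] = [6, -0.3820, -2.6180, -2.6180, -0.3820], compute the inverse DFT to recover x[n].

x[n] = (1/5) Σ(k=0 to 4) X[k] · e^(2πikn/5)

Computing each x[n]:
x[0] = 0
x[1] = 2
x[2] = 1
x[3] = 1
x[4] = 2

x = [0, 2, 1, 1, 2]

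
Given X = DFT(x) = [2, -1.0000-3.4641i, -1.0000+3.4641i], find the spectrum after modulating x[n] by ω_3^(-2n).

Modulation property: DFT(ω_3^(-2n)·x[n]) = X[(k-2) mod 3], so circularly shift X by 2 positions.

X[k-2] = [-1.0000-3.4641i, -1.0000+3.4641i, 2]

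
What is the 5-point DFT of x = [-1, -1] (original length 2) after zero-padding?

Original 2-point DFT: [-2, 0]
Zero-padded 5-point DFT provides frequency interpolation.

DFT_5([x, 0, ...]) = [-2, -1.3090+0.9511i, -0.1910+0.5878i, -0.1910-0.5878i, -1.3090-0.9511i]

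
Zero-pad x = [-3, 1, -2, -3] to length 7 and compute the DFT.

Original 4-point DFT: [-7, -1-4i, -3, -1+4i]
Zero-padded 7-point DFT provides frequency interpolation.

DFT_7([x, 0, ...]) = [-7, 0.7714+2.4697i, -3.2911-4.1882i, -4.4804+0.9272i, -4.4804-0.9272i, -3.2911+4.1882i, 0.7714-2.4697i]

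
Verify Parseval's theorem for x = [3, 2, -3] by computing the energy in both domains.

Time domain:
Σ|x[n]|² = |3|² + |2|² + |-3|² = 22.0000

Frequency domain:
(1/3)Σ|X[k]|² = (1/3)(|2|² + |3.5000-4.3301i|² + |3.5000+4.3301i|²) = (1/3)·66.0000 = 22.0000

Both sides agree, confirming Parseval's theorem.

Σ|x[n]|² = (1/N)Σ|X[k]|² = 22.0000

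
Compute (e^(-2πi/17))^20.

Since ω_17^17 = 1, powers reduce modulo 17.
20 mod 17 = 3
So ω_17^20 = ω_17^3 = e^(-2πi·3/17)

ω_17^20 = ω_17^3 = 0.4457-0.8952i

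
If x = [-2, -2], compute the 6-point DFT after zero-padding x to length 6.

Original 2-point DFT: [-4, 0]
Zero-padded 6-point DFT provides frequency interpolation.

DFT_6([x, 0, ...]) = [-4, -3.0000+1.7321i, -1.0000+1.7321i, 0, -1.0000-1.7321i, -3.0000-1.7321i]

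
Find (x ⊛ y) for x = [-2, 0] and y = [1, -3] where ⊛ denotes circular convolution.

(x ⊛ y)[n] = Σ(m=0 to 1) x[m] · y[(n-m) mod 2]

Computing each output sample:
(x ⊛ y)[0] = -2
(x ⊛ y)[1] = 6

x ⊛ y = [-2, 6]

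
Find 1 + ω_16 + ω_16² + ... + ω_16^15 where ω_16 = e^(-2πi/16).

Sum of all nth roots of unity equals 0 for n > 1 (geometric series with r ≠ 1).

0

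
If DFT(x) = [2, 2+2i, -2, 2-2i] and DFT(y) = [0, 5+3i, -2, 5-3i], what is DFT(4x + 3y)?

By linearity: DFT(4x + 3y) = 4·DFT(x) + 3·DFT(y)
= 4·[2, 2+2i, -2, 2-2i] + 3·[0, 5+3i, -2, 5-3i]

Computing element-wise:
Z[0] = 4·(2) + 3·(0) = 8
Z[1] = 4·(2+2i) + 3·(5+3i) = 23+17i
Z[2] = 4·(-2) + 3·(-2) = -14
Z[3] = 4·(2-2i) + 3·(5-3i) = 23-17i

DFT(4x + 3y) = 4·X + 3·Y = [8, 23+17i, -14, 23-17i]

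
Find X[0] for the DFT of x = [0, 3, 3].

X[0] = Σ(n=0 to 2) x[n] · ω_3^0 = Σ x[n]
= (0) + (3) + (3)

X[0] = 6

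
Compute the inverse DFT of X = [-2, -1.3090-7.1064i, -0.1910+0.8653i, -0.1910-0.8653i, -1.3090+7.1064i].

x[n] = (1/5) Σ(k=0 to 4) X[k] · e^(2πikn/5)

Computing each x[n]:
x[0] = -1
x[1] = 2
x[2] = 2
x[3] = -2
x[4] = -3

x = [-1, 2, 2, -2, -3]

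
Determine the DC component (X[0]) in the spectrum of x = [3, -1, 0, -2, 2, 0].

X[0] = Σ(n=0 to 5) x[n] · ω_6^0 = Σ x[n]
= (3) + (-1) + (0) + (-2) + (2) + (0)

X[0] = 2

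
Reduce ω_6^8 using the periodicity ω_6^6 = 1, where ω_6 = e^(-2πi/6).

Since ω_6^6 = 1, powers reduce modulo 6.
8 mod 6 = 2
So ω_6^8 = ω_6^2 = e^(-2πi·2/6)

ω_6^8 = ω_6^2 = -0.5000-0.8660i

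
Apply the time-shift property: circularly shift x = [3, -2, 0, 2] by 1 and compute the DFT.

Time shift by 1: X_shifted[k] = ω_4^(1k) · X[k]
Shifted x = [2, 3, -2, 0]

DFT(x[n-1]) = [3, 4-3i, -3, 4+3i]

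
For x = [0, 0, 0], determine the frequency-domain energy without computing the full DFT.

Parseval: Σ|x[n]|² = (1/N)Σ|X[k]|², so Σ|X[k]|² = N·Σ|x[n]|² = 3·0.0000

Σ|X[k]|² = N·Σ|x[n]|² = 3·0.0000 = 0.0000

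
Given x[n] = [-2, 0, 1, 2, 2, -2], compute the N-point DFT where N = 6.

X[k] = Σ(n=0 to 5) x[n] · ω_6^(nk)
where ω_6 = e^(-2πi/6)

Computing each X[k]:
X[0] = 1
X[1] = -6.5000-0.8660i
X[2] = -0.5000-2.5981i
X[3] = 1
X[4] = -0.5000+2.5981i
X[5] = -6.5000+0.8660i

X = [1, -6.5000-0.8660i, -0.5000-2.5981i, 1, -0.5000+2.5981i, -6.5000+0.8660i]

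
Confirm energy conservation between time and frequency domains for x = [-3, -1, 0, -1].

Time domain:
Σ|x[n]|² = |-3|² + |-1|² + |0|² + |-1|² = 11.0000

Frequency domain:
(1/4)Σ|X[k]|² = (1/4)(|-5|² + |-3|² + |-1|² + |-3|²) = (1/4)·44.0000 = 11.0000

Both sides agree, confirming Parseval's theorem.

Σ|x[n]|² = (1/N)Σ|X[k]|² = 11.0000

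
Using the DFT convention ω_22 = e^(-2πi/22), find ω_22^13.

ω_22^13 = e^(-2πi·13/22)
= cos(-2π·13/22) + i·sin(-2π·13/22)
= cos(-26π/22) + i·sin(-26π/22)

ω_22^13 = cos(-26π/22) + i·sin(-26π/22) = -0.8413+0.5406i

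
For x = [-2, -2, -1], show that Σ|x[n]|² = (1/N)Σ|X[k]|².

Time domain:
Σ|x[n]|² = |-2|² + |-2|² + |-1|² = 9.0000

Frequency domain:
(1/3)Σ|X[k]|² = (1/3)(|-5|² + |-0.5000+0.8660i|² + |-0.5000-0.8660i|²) = (1/3)·27.0000 = 9.0000

Both sides agree, confirming Parseval's theorem.

Σ|x[n]|² = (1/N)Σ|X[k]|² = 9.0000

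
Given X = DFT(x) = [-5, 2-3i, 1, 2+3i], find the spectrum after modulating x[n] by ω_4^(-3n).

Modulation property: DFT(ω_4^(-3n)·x[n]) = X[(k-3) mod 4], so circularly shift X by 3 positions.

X[k-3] = [2-3i, 1, 2+3i, -5]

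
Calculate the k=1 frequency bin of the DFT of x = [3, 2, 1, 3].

X[1] = Σ(n=0 to 3) x[n] · ω_4^(1n) where ω_4 = e^(-2πi/4)
= (3)·ω_4^0 + (2)·ω_4^1 + (1)·ω_4^2 + (3)·ω_4^3

X[1] = 2+1i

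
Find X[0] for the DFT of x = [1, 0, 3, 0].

X[0] = Σ(n=0 to 3) x[n] · ω_4^0 = Σ x[n]
= (1) + (0) + (3) + (0)

X[0] = 4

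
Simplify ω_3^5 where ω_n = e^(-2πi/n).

Since ω_3^3 = 1, powers reduce modulo 3.
5 mod 3 = 2
So ω_3^5 = ω_3^2 = e^(-2πi·2/3)

ω_3^5 = ω_3^2 = -0.5000+0.8660i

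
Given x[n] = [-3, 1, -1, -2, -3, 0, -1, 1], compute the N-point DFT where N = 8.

X[k] = Σ(n=0 to 7) x[n] · ω_8^(nk)
where ω_8 = e^(-2πi/8)

Computing each X[k]:
X[0] = -8
X[1] = 2.8284+1.4142i
X[2] = -4-2i
X[3] = -2.8284+1.4142i
X[4] = -8
X[5] = -2.8284-1.4142i
X[6] = -4+2i
X[7] = 2.8284-1.4142i

X = [-8, 2.8284+1.4142i, -4-2i, -2.8284+1.4142i, -8, -2.8284-1.4142i, -4+2i, 2.8284-1.4142i]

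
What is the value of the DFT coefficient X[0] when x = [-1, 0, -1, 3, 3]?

X[0] = Σ(n=0 to 4) x[n] · ω_5^0 = Σ x[n]
= (-1) + (0) + (-1) + (3) + (3)

X[0] = 4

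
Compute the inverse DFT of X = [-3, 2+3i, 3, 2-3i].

x[n] = (1/4) Σ(k=0 to 3) X[k] · e^(2πikn/4)

Computing each x[n]:
x[0] = 1
x[1] = -3
x[2] = -1
x[3] = 0

x = [1, -3, -1, 0]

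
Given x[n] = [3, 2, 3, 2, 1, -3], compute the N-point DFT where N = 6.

X[k] = Σ(n=0 to 5) x[n] · ω_6^(nk)
where ω_6 = e^(-2πi/6)

Computing each X[k]:
X[0] = 8
X[1] = -1.5000-6.0622i
X[2] = 3.5000-2.5981i
X[3] = 6
X[4] = 3.5000+2.5981i
X[5] = -1.5000+6.0622i

X = [8, -1.5000-6.0622i, 3.5000-2.5981i, 6, 3.5000+2.5981i, -1.5000+6.0622i]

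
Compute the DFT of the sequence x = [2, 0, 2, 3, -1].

X[k] = Σ(n=0 to 4) x[n] · ω_5^(nk)
where ω_5 = e^(-2πi/5)

Computing each X[k]:
X[0] = 6
X[1] = -2.3541-0.3633i
X[2] = 4.3541-1.5388i
X[3] = 4.3541+1.5388i
X[4] = -2.3541+0.3633i

X = [6, -2.3541-0.3633i, 4.3541-1.5388i, 4.3541+1.5388i, -2.3541+0.3633i]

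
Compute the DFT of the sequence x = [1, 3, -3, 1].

X[k] = Σ(n=0 to 3) x[n] · ω_4^(nk)
where ω_4 = e^(-2πi/4)

Computing each X[k]:
X[0] = 2
X[1] = 4-2i
X[2] = -6
X[3] = 4+2i

X = [2, 4-2i, -6, 4+2i]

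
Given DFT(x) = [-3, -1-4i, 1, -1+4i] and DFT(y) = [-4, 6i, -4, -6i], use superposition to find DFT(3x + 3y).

By linearity: DFT(3x + 3y) = 3·DFT(x) + 3·DFT(y)
= 3·[-3, -1-4i, 1, -1+4i] + 3·[-4, 6i, -4, -6i]

Computing element-wise:
Z[0] = 3·(-3) + 3·(-4) = -21
Z[1] = 3·(-1-4i) + 3·(6i) = -3+6i
Z[2] = 3·(1) + 3·(-4) = -9
Z[3] = 3·(-1+4i) + 3·(-6i) = -3-6i

DFT(3x + 3y) = 3·X + 3·Y = [-21, -3+6i, -9, -3-6i]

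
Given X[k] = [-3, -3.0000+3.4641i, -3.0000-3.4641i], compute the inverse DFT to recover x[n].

x[n] = (1/3) Σ(k=0 to 2) X[k] · e^(2πikn/3)

Computing each x[n]:
x[0] = -3
x[1] = -2
x[2] = 2

x = [-3, -2, 2]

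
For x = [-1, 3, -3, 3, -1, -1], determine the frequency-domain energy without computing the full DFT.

Parseval: Σ|x[n]|² = (1/N)Σ|X[k]|², so Σ|X[k]|² = N·Σ|x[n]|² = 6·30.0000

Σ|X[k]|² = N·Σ|x[n]|² = 6·30.0000 = 180.0000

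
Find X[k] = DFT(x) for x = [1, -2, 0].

X[k] = Σ(n=0 to 2) x[n] · ω_3^(nk)
where ω_3 = e^(-2πi/3)

Computing each X[k]:
X[0] = -1
X[1] = 2.0000+1.7321i
X[2] = 2.0000-1.7321i

X = [-1, 2.0000+1.7321i, 2.0000-1.7321i]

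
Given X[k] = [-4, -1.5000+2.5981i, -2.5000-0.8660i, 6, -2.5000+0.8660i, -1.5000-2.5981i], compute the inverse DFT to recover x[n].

x[n] = (1/6) Σ(k=0 to 5) X[k] · e^(2πikn/6)

Computing each x[n]:
x[0] = -1
x[1] = -2
x[2] = 0
x[3] = -2
x[4] = 2
x[5] = -1

x = [-1, -2, 0, -2, 2, -1]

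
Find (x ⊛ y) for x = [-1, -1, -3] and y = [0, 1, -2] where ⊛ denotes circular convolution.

(x ⊛ y)[n] = Σ(m=0 to 2) x[m] · y[(n-m) mod 3]

Computing each output sample:
(x ⊛ y)[0] = -1
(x ⊛ y)[1] = 5
(x ⊛ y)[2] = 1

x ⊛ y = [-1, 5, 1]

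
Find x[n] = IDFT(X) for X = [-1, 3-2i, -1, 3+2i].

x[n] = (1/4) Σ(k=0 to 3) X[k] · e^(2πikn/4)

Computing each x[n]:
x[0] = 1
x[1] = 1
x[2] = -2
x[3] = -1

x = [1, 1, -2, -1]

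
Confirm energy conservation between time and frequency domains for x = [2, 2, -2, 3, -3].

Time domain:
Σ|x[n]|² = |2|² + |2|² + |-2|² + |3|² + |-3|² = 30.0000

Frequency domain:
(1/5)Σ|X[k]|² = (1/5)(|2|² + |0.8820-1.8164i|² + |3.1180-7.6942i|² + |3.1180+7.6942i|² + |0.8820+1.8164i|²) = (1/5)·150.0000 = 30.0000

Both sides agree, confirming Parseval's theorem.

Σ|x[n]|² = (1/N)Σ|X[k]|² = 30.0000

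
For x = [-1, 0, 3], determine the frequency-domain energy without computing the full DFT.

Parseval: Σ|x[n]|² = (1/N)Σ|X[k]|², so Σ|X[k]|² = N·Σ|x[n]|² = 3·10.0000

Σ|X[k]|² = N·Σ|x[n]|² = 3·10.0000 = 30.0000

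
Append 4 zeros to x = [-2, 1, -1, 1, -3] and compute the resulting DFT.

Original 5-point DFT: [-4, -2.6180-2.6287i, -0.3820-4.2533i, -0.3820+4.2533i, -2.6180+2.6287i]
Zero-padded 9-point DFT provides frequency interpolation.

DFT_9([x, 0, ...]) = [-4, 0.9115+0.5021i, -3.6848-1.7051i, 0.5000+0.8660i, -4.7267-4.8053i, -4.7267+4.8053i, 0.5000-0.8660i, -3.6848+1.7051i, 0.9115-0.5021i]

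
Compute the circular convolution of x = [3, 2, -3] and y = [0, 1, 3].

(x ⊛ y)[n] = Σ(m=0 to 2) x[m] · y[(n-m) mod 3]

Computing each output sample:
(x ⊛ y)[0] = 3
(x ⊛ y)[1] = -6
(x ⊛ y)[2] = 11

x ⊛ y = [3, -6, 11]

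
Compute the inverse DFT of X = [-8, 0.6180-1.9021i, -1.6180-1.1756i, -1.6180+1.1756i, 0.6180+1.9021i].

x[n] = (1/5) Σ(k=0 to 4) X[k] · e^(2πikn/5)

Computing each x[n]:
x[0] = -2
x[1] = 0
x[2] = -2
x[3] = -2
x[4] = -2

x = [-2, 0, -2, -2, -2]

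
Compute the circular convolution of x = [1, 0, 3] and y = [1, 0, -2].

(x ⊛ y)[n] = Σ(m=0 to 2) x[m] · y[(n-m) mod 3]

Computing each output sample:
(x ⊛ y)[0] = 1
(x ⊛ y)[1] = -6
(x ⊛ y)[2] = 1

x ⊛ y = [1, -6, 1]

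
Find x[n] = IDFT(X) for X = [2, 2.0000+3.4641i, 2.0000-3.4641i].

x[n] = (1/3) Σ(k=0 to 2) X[k] · e^(2πikn/3)

Computing each x[n]:
x[0] = 2
x[1] = -2
x[2] = 2

x = [2, -2, 2]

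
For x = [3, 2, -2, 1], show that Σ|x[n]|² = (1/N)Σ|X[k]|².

Time domain:
Σ|x[n]|² = |3|² + |2|² + |-2|² + |1|² = 18.0000

Frequency domain:
(1/4)Σ|X[k]|² = (1/4)(|4|² + |5-1i|² + |-2|² + |5+1i|²) = (1/4)·72.0000 = 18.0000

Both sides agree, confirming Parseval's theorem.

Σ|x[n]|² = (1/N)Σ|X[k]|² = 18.0000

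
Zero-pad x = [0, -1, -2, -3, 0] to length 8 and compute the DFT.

Original 5-point DFT: [-6, 3.7361+0.3633i, -0.7361+1.5388i, -0.7361-1.5388i, 3.7361-0.3633i]
Zero-padded 8-point DFT provides frequency interpolation.

DFT_8([x, 0, ...]) = [-6, 1.4142+4.8284i, 2-2i, -1.4142+0.8284i, 2, -1.4142-0.8284i, 2+2i, 1.4142-4.8284i]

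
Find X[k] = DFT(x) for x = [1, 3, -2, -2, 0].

X[k] = Σ(n=0 to 4) x[n] · ω_5^(nk)
where ω_5 = e^(-2πi/5)

Computing each X[k]:
X[0] = 0
X[1] = 5.1631-2.8532i
X[2] = -2.6631-1.7634i
X[3] = -2.6631+1.7634i
X[4] = 5.1631+2.8532i

X = [0, 5.1631-2.8532i, -2.6631-1.7634i, -2.6631+1.7634i, 5.1631+2.8532i]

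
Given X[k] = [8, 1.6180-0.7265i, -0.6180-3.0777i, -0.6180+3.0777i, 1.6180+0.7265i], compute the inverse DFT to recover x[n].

x[n] = (1/5) Σ(k=0 to 4) X[k] · e^(2πikn/5)

Computing each x[n]:
x[0] = 2
x[1] = 3
x[2] = 0
x[3] = 2
x[4] = 1

x = [2, 3, 0, 2, 1]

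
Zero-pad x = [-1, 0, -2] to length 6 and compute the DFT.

Original 3-point DFT: [-3, -1.7321i, 1.7321i]
Zero-padded 6-point DFT provides frequency interpolation.

DFT_6([x, 0, ...]) = [-3, 1.7321i, -1.7321i, -3, 1.7321i, -1.7321i]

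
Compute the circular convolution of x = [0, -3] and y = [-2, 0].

(x ⊛ y)[n] = Σ(m=0 to 1) x[m] · y[(n-m) mod 2]

Computing each output sample:
(x ⊛ y)[0] = 0
(x ⊛ y)[1] = 6

x ⊛ y = [0, 6]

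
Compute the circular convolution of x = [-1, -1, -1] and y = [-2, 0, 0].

(x ⊛ y)[n] = Σ(m=0 to 2) x[m] · y[(n-m) mod 3]

Computing each output sample:
(x ⊛ y)[0] = 2
(x ⊛ y)[1] = 2
(x ⊛ y)[2] = 2

x ⊛ y = [2, 2, 2]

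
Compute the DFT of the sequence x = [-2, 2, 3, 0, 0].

X[k] = Σ(n=0 to 4) x[n] · ω_5^(nk)
where ω_5 = e^(-2πi/5)

Computing each X[k]:
X[0] = 3
X[1] = -3.8090-3.6655i
X[2] = -2.6910+1.6776i
X[3] = -2.6910-1.6776i
X[4] = -3.8090+3.6655i

X = [3, -3.8090-3.6655i, -2.6910+1.6776i, -2.6910-1.6776i, -3.8090+3.6655i]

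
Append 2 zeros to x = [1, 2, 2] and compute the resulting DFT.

Original 3-point DFT: [5, -1, -1]
Zero-padded 5-point DFT provides frequency interpolation.

DFT_5([x, 0, ...]) = [5, -3.0777i, 0.7265i, -0.7265i, 3.0777i]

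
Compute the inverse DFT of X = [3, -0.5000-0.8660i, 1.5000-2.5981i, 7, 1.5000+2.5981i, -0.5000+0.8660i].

x[n] = (1/6) Σ(k=0 to 5) X[k] · e^(2πikn/6)

Computing each x[n]:
x[0] = 2
x[1] = 0
x[2] = 1
x[3] = 0
x[4] = 2
x[5] = -2

x = [2, 0, 1, 0, 2, -2]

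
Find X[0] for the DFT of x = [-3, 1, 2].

X[0] = Σ(n=0 to 2) x[n] · ω_3^0 = Σ x[n]
= (-3) + (1) + (2)

X[0] = 0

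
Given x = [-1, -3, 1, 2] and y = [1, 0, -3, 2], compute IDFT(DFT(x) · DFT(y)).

(x ⊛ y)[n] = Σ(m=0 to 3) x[m] · y[(n-m) mod 4]

Computing each output sample:
(x ⊛ y)[0] = -10
(x ⊛ y)[1] = -7
(x ⊛ y)[2] = 8
(x ⊛ y)[3] = 9

x ⊛ y = [-10, -7, 8, 9]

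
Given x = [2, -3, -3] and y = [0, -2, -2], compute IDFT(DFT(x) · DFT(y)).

(x ⊛ y)[n] = Σ(m=0 to 2) x[m] · y[(n-m) mod 3]

Computing each output sample:
(x ⊛ y)[0] = 12
(x ⊛ y)[1] = 2
(x ⊛ y)[2] = 2

x ⊛ y = [12, 2, 2]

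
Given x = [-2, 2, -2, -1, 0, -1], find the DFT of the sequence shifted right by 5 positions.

Time shift by 5: X_shifted[k] = ω_6^(5k) · X[k]
Shifted x = [2, -2, -1, 0, -1, -2]

DFT(x[n-5]) = [-4, 1, 5, 4, 5, 1]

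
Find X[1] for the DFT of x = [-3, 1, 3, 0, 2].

X[1] = Σ(n=0 to 4) x[n] · ω_5^(1n) where ω_5 = e^(-2πi/5)
= (-3)·ω_5^0 + (1)·ω_5^1 + (3)·ω_5^2 + (0)·ω_5^3 + (2)·ω_5^4

X[1] = -4.5000-0.8123i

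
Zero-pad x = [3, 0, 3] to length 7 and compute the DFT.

Original 3-point DFT: [6, 1.5000+2.5981i, 1.5000-2.5981i]
Zero-padded 7-point DFT provides frequency interpolation.

DFT_7([x, 0, ...]) = [6, 2.3324-2.9248i, 0.2971+1.3017i, 4.8705+2.3455i, 4.8705-2.3455i, 0.2971-1.3017i, 2.3324+2.9248i]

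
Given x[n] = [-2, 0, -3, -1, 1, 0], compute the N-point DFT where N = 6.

X[k] = Σ(n=0 to 5) x[n] · ω_6^(nk)
where ω_6 = e^(-2πi/6)

Computing each X[k]:
X[0] = -5
X[1] = 3.4641i
X[2] = -2.0000-3.4641i
X[3] = -3
X[4] = -2.0000+3.4641i
X[5] = -3.4641i

X = [-5, 3.4641i, -2.0000-3.4641i, -3, -2.0000+3.4641i, -3.4641i]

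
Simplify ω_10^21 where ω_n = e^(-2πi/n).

Since ω_10^10 = 1, powers reduce modulo 10.
21 mod 10 = 1
So ω_10^21 = ω_10^1 = e^(-2πi·1/10)

ω_10^21 = ω_10^1 = 0.8090-0.5878i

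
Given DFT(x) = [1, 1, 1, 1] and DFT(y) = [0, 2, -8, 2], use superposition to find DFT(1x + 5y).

By linearity: DFT(1x + 5y) = 1·DFT(x) + 5·DFT(y)
= 1·[1, 1, 1, 1] + 5·[0, 2, -8, 2]

Computing element-wise:
Z[0] = 1·(1) + 5·(0) = 1
Z[1] = 1·(1) + 5·(2) = 11
Z[2] = 1·(1) + 5·(-8) = -39
Z[3] = 1·(1) + 5·(2) = 11

DFT(1x + 5y) = 1·X + 5·Y = [1, 11, -39, 11]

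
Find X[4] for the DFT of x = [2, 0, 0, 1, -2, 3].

X[4] = Σ(n=0 to 5) x[n] · ω_6^(4n) where ω_6 = e^(-2πi/6)
= (2)·ω_6^0 + (0)·ω_6^4 + (0)·ω_6^8 + (1)·ω_6^12 + (-2)·ω_6^16 + (3)·ω_6^20

X[4] = 2.5000-4.3301i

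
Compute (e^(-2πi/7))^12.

Since ω_7^7 = 1, powers reduce modulo 7.
12 mod 7 = 5
So ω_7^12 = ω_7^5 = e^(-2πi·5/7)

ω_7^12 = ω_7^5 = -0.2225+0.9749i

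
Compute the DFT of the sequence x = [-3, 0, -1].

X[k] = Σ(n=0 to 2) x[n] · ω_3^(nk)
where ω_3 = e^(-2πi/3)

Computing each X[k]:
X[0] = -4
X[1] = -2.5000-0.8660i
X[2] = -2.5000+0.8660i

X = [-4, -2.5000-0.8660i, -2.5000+0.8660i]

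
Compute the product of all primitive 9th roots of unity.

The primitive 9th roots of unity are ω_9^k for k coprime to 9: k ∈ {1, 2, 4, 5, 7, 8}
Their product equals the constant term of the cyclotomic polynomial Φ_9(x) up to sign.
For n ≥ 3, the product of all primitive nth roots of unity is 1. (For n=1 it is 1; for n=2 it is -1.)

1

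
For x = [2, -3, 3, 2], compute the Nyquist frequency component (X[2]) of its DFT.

X[2] = Σ(n=0 to 3) x[n] · ω_4^(2n) where ω_4 = e^(-2πi/4)
= (2)·ω_4^0 + (-3)·ω_4^2 + (3)·ω_4^4 + (2)·ω_4^6

X[2] = 6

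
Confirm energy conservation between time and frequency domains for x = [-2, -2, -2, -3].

Time domain:
Σ|x[n]|² = |-2|² + |-2|² + |-2|² + |-3|² = 21.0000

Frequency domain:
(1/4)Σ|X[k]|² = (1/4)(|-9|² + |-1i|² + |1|² + |1i|²) = (1/4)·84.0000 = 21.0000

Both sides agree, confirming Parseval's theorem.

Σ|x[n]|² = (1/N)Σ|X[k]|² = 21.0000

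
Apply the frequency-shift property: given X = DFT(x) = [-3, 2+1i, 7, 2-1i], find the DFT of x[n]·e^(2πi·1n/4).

Modulation property: DFT(ω_4^(-1n)·x[n]) = X[(k-1) mod 4], so circularly shift X by 1 positions.

X[k-1] = [2-1i, -3, 2+1i, 7]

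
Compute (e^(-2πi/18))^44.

Since ω_18^18 = 1, powers reduce modulo 18.
44 mod 18 = 8
So ω_18^44 = ω_18^8 = e^(-2πi·8/18)

ω_18^44 = ω_18^8 = -0.9397-0.3420i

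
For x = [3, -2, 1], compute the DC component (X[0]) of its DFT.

X[0] = Σ(n=0 to 2) x[n] · ω_3^0 = Σ x[n]
= (3) + (-2) + (1)

X[0] = 2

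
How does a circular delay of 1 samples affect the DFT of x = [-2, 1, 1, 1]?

Time shift by 1: X_shifted[k] = ω_4^(1k) · X[k]
Shifted x = [1, -2, 1, 1]

DFT(x[n-1]) = [1, 3i, 3, -3i]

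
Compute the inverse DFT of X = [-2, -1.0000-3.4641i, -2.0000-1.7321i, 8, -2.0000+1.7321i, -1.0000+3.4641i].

x[n] = (1/6) Σ(k=0 to 5) X[k] · e^(2πikn/6)

Computing each x[n]:
x[0] = 0
x[1] = 0
x[2] = 2
x[3] = -2
x[4] = 1
x[5] = -3

x = [0, 0, 2, -2, 1, -3]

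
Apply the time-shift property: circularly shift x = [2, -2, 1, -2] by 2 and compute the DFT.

Time shift by 2: X_shifted[k] = ω_4^(2k) · X[k]
Shifted x = [1, -2, 2, -2]

DFT(x[n-2]) = [-1, -1, 7, -1]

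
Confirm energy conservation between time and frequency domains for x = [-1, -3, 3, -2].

Time domain:
Σ|x[n]|² = |-1|² + |-3|² + |3|² + |-2|² = 23.0000

Frequency domain:
(1/4)Σ|X[k]|² = (1/4)(|-3|² + |-4+1i|² + |7|² + |-4-1i|²) = (1/4)·92.0000 = 23.0000

Both sides agree, confirming Parseval's theorem.

Σ|x[n]|² = (1/N)Σ|X[k]|² = 23.0000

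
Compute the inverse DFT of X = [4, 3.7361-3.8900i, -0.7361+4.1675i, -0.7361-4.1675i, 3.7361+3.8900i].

x[n] = (1/5) Σ(k=0 to 4) X[k] · e^(2πikn/5)

Computing each x[n]:
x[0] = 2
x[1] = 2
x[2] = 2
x[3] = -3
x[4] = 1

x = [2, 2, 2, -3, 1]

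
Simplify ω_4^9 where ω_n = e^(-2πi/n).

Since ω_4^4 = 1, powers reduce modulo 4.
9 mod 4 = 1
So ω_4^9 = ω_4^1 = e^(-2πi·1/4)

ω_4^9 = ω_4^1 = -1i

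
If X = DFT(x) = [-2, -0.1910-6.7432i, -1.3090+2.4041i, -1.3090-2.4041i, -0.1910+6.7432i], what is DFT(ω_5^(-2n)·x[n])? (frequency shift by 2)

Modulation property: DFT(ω_5^(-2n)·x[n]) = X[(k-2) mod 5], so circularly shift X by 2 positions.

X[k-2] = [-1.3090-2.4041i, -0.1910+6.7432i, -2, -0.1910-6.7432i, -1.3090+2.4041i]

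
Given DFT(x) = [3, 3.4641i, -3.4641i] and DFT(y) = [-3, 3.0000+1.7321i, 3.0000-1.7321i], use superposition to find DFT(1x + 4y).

By linearity: DFT(1x + 4y) = 1·DFT(x) + 4·DFT(y)
= 1·[3, 3.4641i, -3.4641i] + 4·[-3, 3.0000+1.7321i, 3.0000-1.7321i]

Computing element-wise:
Z[0] = 1·(3) + 4·(-3) = -9
Z[1] = 1·(3.4641i) + 4·(3.0000+1.7321i) = 12.0000+10.3925i
Z[2] = 1·(-3.4641i) + 4·(3.0000-1.7321i) = 12.0000-10.3925i

DFT(1x + 4y) = 1·X + 4·Y = [-9, 12.0000+10.3925i, 12.0000-10.3925i]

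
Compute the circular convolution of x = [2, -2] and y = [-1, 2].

(x ⊛ y)[n] = Σ(m=0 to 1) x[m] · y[(n-m) mod 2]

Computing each output sample:
(x ⊛ y)[0] = -6
(x ⊛ y)[1] = 6

x ⊛ y = [-6, 6]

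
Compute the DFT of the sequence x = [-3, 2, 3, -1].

X[k] = Σ(n=0 to 3) x[n] · ω_4^(nk)
where ω_4 = e^(-2πi/4)

Computing each X[k]:
X[0] = 1
X[1] = -6-3i
X[2] = -1
X[3] = -6+3i

X = [1, -6-3i, -1, -6+3i]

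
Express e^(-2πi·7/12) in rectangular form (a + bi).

ω_12^7 = e^(-2πi·7/12)
= cos(-2π·7/12) + i·sin(-2π·7/12)
= cos(-14π/12) + i·sin(-14π/12)

ω_12^7 = cos(-14π/12) + i·sin(-14π/12) = -0.8660+0.5000i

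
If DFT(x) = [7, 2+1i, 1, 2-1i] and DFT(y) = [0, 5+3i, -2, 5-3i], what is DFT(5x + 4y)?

By linearity: DFT(5x + 4y) = 5·DFT(x) + 4·DFT(y)
= 5·[7, 2+1i, 1, 2-1i] + 4·[0, 5+3i, -2, 5-3i]

Computing element-wise:
Z[0] = 5·(7) + 4·(0) = 35
Z[1] = 5·(2+1i) + 4·(5+3i) = 30+17i
Z[2] = 5·(1) + 4·(-2) = -3
Z[3] = 5·(2-1i) + 4·(5-3i) = 30-17i

DFT(5x + 4y) = 5·X + 4·Y = [35, 30+17i, -3, 30-17i]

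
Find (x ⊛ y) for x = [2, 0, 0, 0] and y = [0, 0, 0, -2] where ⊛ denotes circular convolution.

(x ⊛ y)[n] = Σ(m=0 to 3) x[m] · y[(n-m) mod 4]

Computing each output sample:
(x ⊛ y)[0] = 0
(x ⊛ y)[1] = 0
(x ⊛ y)[2] = 0
(x ⊛ y)[3] = -4

x ⊛ y = [0, 0, 0, -4]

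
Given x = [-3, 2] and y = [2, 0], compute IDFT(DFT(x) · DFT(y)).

(x ⊛ y)[n] = Σ(m=0 to 1) x[m] · y[(n-m) mod 2]

Computing each output sample:
(x ⊛ y)[0] = -6
(x ⊛ y)[1] = 4

x ⊛ y = [-6, 4]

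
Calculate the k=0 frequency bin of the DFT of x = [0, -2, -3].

X[0] = Σ(n=0 to 2) x[n] · ω_3^0 = Σ x[n]
= (0) + (-2) + (-3)

X[0] = -5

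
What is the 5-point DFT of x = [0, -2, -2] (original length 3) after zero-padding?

Original 3-point DFT: [-4, 2, 2]
Zero-padded 5-point DFT provides frequency interpolation.

DFT_5([x, 0, ...]) = [-4, 1.0000+3.0777i, 1.0000-0.7265i, 1.0000+0.7265i, 1.0000-3.0777i]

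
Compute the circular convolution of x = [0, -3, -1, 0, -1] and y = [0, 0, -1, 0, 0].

(x ⊛ y)[n] = Σ(m=0 to 4) x[m] · y[(n-m) mod 5]

Computing each output sample:
(x ⊛ y)[0] = 0
(x ⊛ y)[1] = 1
(x ⊛ y)[2] = 0
(x ⊛ y)[3] = 3
(x ⊛ y)[4] = 1

x ⊛ y = [0, 1, 0, 3, 1]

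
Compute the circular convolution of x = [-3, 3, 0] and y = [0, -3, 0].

(x ⊛ y)[n] = Σ(m=0 to 2) x[m] · y[(n-m) mod 3]

Computing each output sample:
(x ⊛ y)[0] = 0
(x ⊛ y)[1] = 9
(x ⊛ y)[2] = -9

x ⊛ y = [0, 9, -9]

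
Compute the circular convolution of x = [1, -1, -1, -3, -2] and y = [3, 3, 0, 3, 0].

(x ⊛ y)[n] = Σ(m=0 to 4) x[m] · y[(n-m) mod 5]

Computing each output sample:
(x ⊛ y)[0] = -6
(x ⊛ y)[1] = -9
(x ⊛ y)[2] = -12
(x ⊛ y)[3] = -9
(x ⊛ y)[4] = -18

x ⊛ y = [-6, -9, -12, -9, -18]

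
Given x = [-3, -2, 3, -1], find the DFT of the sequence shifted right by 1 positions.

Time shift by 1: X_shifted[k] = ω_4^(1k) · X[k]
Shifted x = [-1, -3, -2, 3]

DFT(x[n-1]) = [-3, 1+6i, -3, 1-6i]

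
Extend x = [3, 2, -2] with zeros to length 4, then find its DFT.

Original 3-point DFT: [3, 3.0000-3.4641i, 3.0000+3.4641i]
Zero-padded 4-point DFT provides frequency interpolation.

DFT_4([x, 0, ...]) = [3, 5-2i, -1, 5+2i]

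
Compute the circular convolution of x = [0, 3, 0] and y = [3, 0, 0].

(x ⊛ y)[n] = Σ(m=0 to 2) x[m] · y[(n-m) mod 3]

Computing each output sample:
(x ⊛ y)[0] = 0
(x ⊛ y)[1] = 9
(x ⊛ y)[2] = 0

x ⊛ y = [0, 9, 0]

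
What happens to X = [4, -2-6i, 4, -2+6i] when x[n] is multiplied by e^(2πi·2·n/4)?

Modulation property: DFT(ω_4^(-2n)·x[n]) = X[(k-2) mod 4], so circularly shift X by 2 positions.

X[k-2] = [4, -2+6i, 4, -2-6i]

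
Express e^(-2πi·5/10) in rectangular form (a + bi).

ω_10^5 = e^(-2πi·5/10)
= cos(-2π·5/10) + i·sin(-2π·5/10)
= cos(-10π/10) + i·sin(-10π/10)

ω_10^5 = cos(-10π/10) + i·sin(-10π/10) = -1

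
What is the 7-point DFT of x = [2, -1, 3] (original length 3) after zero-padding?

Original 3-point DFT: [4, 1.0000+3.4641i, 1.0000-3.4641i]
Zero-padded 7-point DFT provides frequency interpolation.

DFT_7([x, 0, ...]) = [4, 0.7089-2.1430i, -0.4804+2.2766i, 4.7714+2.7794i, 4.7714-2.7794i, -0.4804-2.2766i, 0.7089+2.1430i]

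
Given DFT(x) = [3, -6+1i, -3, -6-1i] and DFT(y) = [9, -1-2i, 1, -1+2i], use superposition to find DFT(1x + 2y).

By linearity: DFT(1x + 2y) = 1·DFT(x) + 2·DFT(y)
= 1·[3, -6+1i, -3, -6-1i] + 2·[9, -1-2i, 1, -1+2i]

Computing element-wise:
Z[0] = 1·(3) + 2·(9) = 21
Z[1] = 1·(-6+1i) + 2·(-1-2i) = -8-3i
Z[2] = 1·(-3) + 2·(1) = -1
Z[3] = 1·(-6-1i) + 2·(-1+2i) = -8+3i

DFT(1x + 2y) = 1·X + 2·Y = [21, -8-3i, -1, -8+3i]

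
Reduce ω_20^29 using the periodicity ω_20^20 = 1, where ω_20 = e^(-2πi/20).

Since ω_20^20 = 1, powers reduce modulo 20.
29 mod 20 = 9
So ω_20^29 = ω_20^9 = e^(-2πi·9/20)

ω_20^29 = ω_20^9 = -0.9511-0.3090i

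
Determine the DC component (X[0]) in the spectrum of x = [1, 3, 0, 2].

X[0] = Σ(n=0 to 3) x[n] · ω_4^0 = Σ x[n]
= (1) + (3) + (0) + (2)

X[0] = 6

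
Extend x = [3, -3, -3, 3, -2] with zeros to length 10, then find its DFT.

Original 5-point DFT: [-2, 1.4549+4.4778i, 7.0451-5.1186i, 7.0451+5.1186i, 1.4549-4.4778i]
Zero-padded 10-point DFT provides frequency interpolation.

DFT_10([x, 0, ...]) = [-2, 0.3369+2.9389i, 1.4549+4.4778i, 8.1631+4.7553i, 7.0451-5.1186i, -2, 7.0451+5.1186i, 8.1631-4.7553i, 1.4549-4.4778i, 0.3369-2.9389i]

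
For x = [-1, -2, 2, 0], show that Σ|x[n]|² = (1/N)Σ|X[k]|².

Time domain:
Σ|x[n]|² = |-1|² + |-2|² + |2|² + |0|² = 9.0000

Frequency domain:
(1/4)Σ|X[k]|² = (1/4)(|-1|² + |-3+2i|² + |3|² + |-3-2i|²) = (1/4)·36.0000 = 9.0000

Both sides agree, confirming Parseval's theorem.

Σ|x[n]|² = (1/N)Σ|X[k]|² = 9.0000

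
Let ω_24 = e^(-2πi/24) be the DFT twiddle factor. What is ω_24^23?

ω_24^23 = e^(-2πi·23/24)
= cos(-2π·23/24) + i·sin(-2π·23/24)
= cos(-46π/24) + i·sin(-46π/24)

ω_24^23 = cos(-46π/24) + i·sin(-46π/24) = 0.9659+0.2588i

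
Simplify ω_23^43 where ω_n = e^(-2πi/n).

Since ω_23^23 = 1, powers reduce modulo 23.
43 mod 23 = 20
So ω_23^43 = ω_23^20 = e^(-2πi·20/23)

ω_23^43 = ω_23^20 = 0.6826+0.7308i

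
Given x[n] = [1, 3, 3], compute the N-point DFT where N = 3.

X[k] = Σ(n=0 to 2) x[n] · ω_3^(nk)
where ω_3 = e^(-2πi/3)

Computing each X[k]:
X[0] = 7
X[1] = -2
X[2] = -2

X = [7, -2, -2]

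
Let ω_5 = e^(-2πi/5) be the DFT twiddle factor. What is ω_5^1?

ω_5^1 = e^(-2πi·1/5)
= cos(-2π·1/5) + i·sin(-2π·1/5)
= cos(-2π/5) + i·sin(-2π/5)

ω_5^1 = cos(-2π/5) + i·sin(-2π/5) = 0.3090-0.9511i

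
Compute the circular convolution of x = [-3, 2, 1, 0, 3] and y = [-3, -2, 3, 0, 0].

(x ⊛ y)[n] = Σ(m=0 to 4) x[m] · y[(n-m) mod 5]

Computing each output sample:
(x ⊛ y)[0] = 3
(x ⊛ y)[1] = 9
(x ⊛ y)[2] = -16
(x ⊛ y)[3] = 4
(x ⊛ y)[4] = -6

x ⊛ y = [3, 9, -16, 4, -6]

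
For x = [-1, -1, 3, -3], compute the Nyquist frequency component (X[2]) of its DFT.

X[2] = Σ(n=0 to 3) x[n] · ω_4^(2n) where ω_4 = e^(-2πi/4)
= (-1)·ω_4^0 + (-1)·ω_4^2 + (3)·ω_4^4 + (-3)·ω_4^6

X[2] = 6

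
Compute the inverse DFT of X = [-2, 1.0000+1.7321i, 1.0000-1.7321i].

x[n] = (1/3) Σ(k=0 to 2) X[k] · e^(2πikn/3)

Computing each x[n]:
x[0] = 0
x[1] = -2
x[2] = 0

x = [0, -2, 0]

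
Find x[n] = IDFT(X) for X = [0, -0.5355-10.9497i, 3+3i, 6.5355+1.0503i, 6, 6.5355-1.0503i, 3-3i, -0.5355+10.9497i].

x[n] = (1/8) Σ(k=0 to 7) X[k] · e^(2πikn/8)

Computing each x[n]:
x[0] = 3
x[1] = -1
x[2] = 3
x[3] = 3
x[4] = 0
x[5] = -2
x[6] = -3
x[7] = -3

x = [3, -1, 3, 3, 0, -2, -3, -3]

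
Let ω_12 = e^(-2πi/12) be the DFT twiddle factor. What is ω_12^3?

ω_12^3 = e^(-2πi·3/12)
= cos(-2π·3/12) + i·sin(-2π·3/12)
= cos(-6π/12) + i·sin(-6π/12)

ω_12^3 = cos(-6π/12) + i·sin(-6π/12) = -1i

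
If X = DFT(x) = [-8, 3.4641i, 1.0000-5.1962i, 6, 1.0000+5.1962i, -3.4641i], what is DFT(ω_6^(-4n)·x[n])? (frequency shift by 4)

Modulation property: DFT(ω_6^(-4n)·x[n]) = X[(k-4) mod 6], so circularly shift X by 4 positions.

X[k-4] = [1.0000-5.1962i, 6, 1.0000+5.1962i, -3.4641i, -8, 3.4641i]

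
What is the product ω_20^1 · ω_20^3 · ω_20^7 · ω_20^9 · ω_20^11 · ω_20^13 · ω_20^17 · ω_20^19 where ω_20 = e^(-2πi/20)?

The primitive 20th roots of unity are ω_20^k for k coprime to 20: k ∈ {1, 3, 7, 9, 11, 13, 17, 19}
Their product equals the constant term of the cyclotomic polynomial Φ_20(x) up to sign.
For n ≥ 3, the product of all primitive nth roots of unity is 1. (For n=1 it is 1; for n=2 it is -1.)

1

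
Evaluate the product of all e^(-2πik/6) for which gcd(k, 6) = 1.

The primitive 6th roots of unity are ω_6^k for k coprime to 6: k ∈ {1, 5}
Their product equals the constant term of the cyclotomic polynomial Φ_6(x) up to sign.
For n ≥ 3, the product of all primitive nth roots of unity is 1. (For n=1 it is 1; for n=2 it is -1.)

1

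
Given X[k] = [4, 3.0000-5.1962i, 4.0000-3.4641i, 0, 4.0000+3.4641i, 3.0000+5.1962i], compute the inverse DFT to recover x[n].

x[n] = (1/6) Σ(k=0 to 5) X[k] · e^(2πikn/6)

Computing each x[n]:
x[0] = 3
x[1] = 3
x[2] = 0
x[3] = 1
x[4] = -1
x[5] = -2

x = [3, 3, 0, 1, -1, -2]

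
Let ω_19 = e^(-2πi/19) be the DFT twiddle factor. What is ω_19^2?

ω_19^2 = e^(-2πi·2/19)
= cos(-2π·2/19) + i·sin(-2π·2/19)
= cos(-4π/19) + i·sin(-4π/19)

ω_19^2 = cos(-4π/19) + i·sin(-4π/19) = 0.7891-0.6142i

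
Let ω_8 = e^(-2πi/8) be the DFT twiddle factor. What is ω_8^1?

ω_8^1 = e^(-2πi·1/8)
= cos(-2π·1/8) + i·sin(-2π·1/8)
= cos(-2π/8) + i·sin(-2π/8)

ω_8^1 = cos(-2π/8) + i·sin(-2π/8) = 0.7071-0.7071i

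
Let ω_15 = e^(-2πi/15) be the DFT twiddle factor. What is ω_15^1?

ω_15^1 = e^(-2πi·1/15)
= cos(-2π·1/15) + i·sin(-2π·1/15)
= cos(-2π/15) + i·sin(-2π/15)

ω_15^1 = cos(-2π/15) + i·sin(-2π/15) = 0.9135-0.4067i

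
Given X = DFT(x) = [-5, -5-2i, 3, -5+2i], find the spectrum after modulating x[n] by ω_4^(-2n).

Modulation property: DFT(ω_4^(-2n)·x[n]) = X[(k-2) mod 4], so circularly shift X by 2 positions.

X[k-2] = [3, -5+2i, -5, -5-2i]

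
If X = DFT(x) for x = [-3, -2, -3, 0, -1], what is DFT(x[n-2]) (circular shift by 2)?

Time shift by 2: X_shifted[k] = ω_5^(2k) · X[k]
Shifted x = [0, -1, -3, -2, -3]

DFT(x[n-2]) = [-9, 2.8090-1.3143i, 1.6910-2.1266i, 1.6910+2.1266i, 2.8090+1.3143i]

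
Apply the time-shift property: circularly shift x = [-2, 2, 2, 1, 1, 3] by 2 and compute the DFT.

Time shift by 2: X_shifted[k] = ω_6^(2k) · X[k]
Shifted x = [1, 3, -2, 2, 2, 1]

DFT(x[n-2]) = [7, 1.0000+1.7321i, 1.0000-5.1962i, -5, 1.0000+5.1962i, 1.0000-1.7321i]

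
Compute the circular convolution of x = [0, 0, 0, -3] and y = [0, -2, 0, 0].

(x ⊛ y)[n] = Σ(m=0 to 3) x[m] · y[(n-m) mod 4]

Computing each output sample:
(x ⊛ y)[0] = 6
(x ⊛ y)[1] = 0
(x ⊛ y)[2] = 0
(x ⊛ y)[3] = 0

x ⊛ y = [6, 0, 0, 0]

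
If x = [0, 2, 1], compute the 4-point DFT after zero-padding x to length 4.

Original 3-point DFT: [3, -1.5000-0.8660i, -1.5000+0.8660i]
Zero-padded 4-point DFT provides frequency interpolation.

DFT_4([x, 0, ...]) = [3, -1-2i, -1, -1+2i]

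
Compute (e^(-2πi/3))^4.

Since ω_3^3 = 1, powers reduce modulo 3.
4 mod 3 = 1
So ω_3^4 = ω_3^1 = e^(-2πi·1/3)

ω_3^4 = ω_3^1 = -0.5000-0.8660i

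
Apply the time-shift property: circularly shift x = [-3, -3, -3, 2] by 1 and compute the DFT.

Time shift by 1: X_shifted[k] = ω_4^(1k) · X[k]
Shifted x = [2, -3, -3, -3]

DFT(x[n-1]) = [-7, 5, 5, 5]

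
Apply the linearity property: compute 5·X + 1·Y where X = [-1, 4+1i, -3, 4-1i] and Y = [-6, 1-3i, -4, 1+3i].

By linearity: DFT(5x + 1y) = 5·DFT(x) + 1·DFT(y)
= 5·[-1, 4+1i, -3, 4-1i] + 1·[-6, 1-3i, -4, 1+3i]

Computing element-wise:
Z[0] = 5·(-1) + 1·(-6) = -11
Z[1] = 5·(4+1i) + 1·(1-3i) = 21+2i
Z[2] = 5·(-3) + 1·(-4) = -19
Z[3] = 5·(4-1i) + 1·(1+3i) = 21-2i

DFT(5x + 1y) = 5·X + 1·Y = [-11, 21+2i, -19, 21-2i]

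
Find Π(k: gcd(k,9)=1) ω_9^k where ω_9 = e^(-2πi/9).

The primitive 9th roots of unity are ω_9^k for k coprime to 9: k ∈ {1, 2, 4, 5, 7, 8}
Their product equals the constant term of the cyclotomic polynomial Φ_9(x) up to sign.
For n ≥ 3, the product of all primitive nth roots of unity is 1. (For n=1 it is 1; for n=2 it is -1.)

1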